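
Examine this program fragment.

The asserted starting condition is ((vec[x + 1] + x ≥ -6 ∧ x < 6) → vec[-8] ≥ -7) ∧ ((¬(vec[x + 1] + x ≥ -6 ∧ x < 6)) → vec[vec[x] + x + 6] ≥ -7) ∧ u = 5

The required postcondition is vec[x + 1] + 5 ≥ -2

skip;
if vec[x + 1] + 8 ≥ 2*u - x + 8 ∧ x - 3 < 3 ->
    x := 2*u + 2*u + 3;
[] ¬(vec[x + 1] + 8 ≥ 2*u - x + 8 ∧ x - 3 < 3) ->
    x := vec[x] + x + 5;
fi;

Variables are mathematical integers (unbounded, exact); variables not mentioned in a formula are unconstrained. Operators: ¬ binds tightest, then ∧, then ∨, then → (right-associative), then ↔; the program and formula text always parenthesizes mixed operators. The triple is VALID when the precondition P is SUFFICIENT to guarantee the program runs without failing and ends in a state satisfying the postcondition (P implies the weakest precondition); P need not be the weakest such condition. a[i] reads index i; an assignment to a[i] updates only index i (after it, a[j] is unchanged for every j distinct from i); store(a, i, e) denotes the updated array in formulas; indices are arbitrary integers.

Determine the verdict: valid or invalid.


Working backward. After the program, the postcondition vec[x + 1] + 5 ≥ -2 must hold; in canonical form it is vec[x + 1] ≥ -7.
Then branch requires vec[4*u + 4] ≥ -7; else branch requires vec[vec[x] + x + 6] ≥ -7.
Before the if: ((vec[x + 1] + x ≥ 2*u ∧ x < 6) → vec[4*u + 4] ≥ -7) ∧ ((¬(vec[x + 1] + x ≥ 2*u ∧ x < 6)) → vec[vec[x] + x + 6] ≥ -7)
Before skip: ((vec[x + 1] + x ≥ 2*u ∧ x < 6) → vec[4*u + 4] ≥ -7) ∧ ((¬(vec[x + 1] + x ≥ 2*u ∧ x < 6)) → vec[vec[x] + x + 6] ≥ -7)
The weakest precondition is ((vec[x + 1] + x ≥ 2*u ∧ x < 6) → vec[4*u + 4] ≥ -7) ∧ ((¬(vec[x + 1] + x ≥ 2*u ∧ x < 6)) → vec[vec[x] + x + 6] ≥ -7).
Check whether ((vec[x + 1] + x ≥ -6 ∧ x < 6) → vec[-8] ≥ -7) ∧ ((¬(vec[x + 1] + x ≥ -6 ∧ x < 6)) → vec[vec[x] + x + 6] ≥ -7) ∧ u = 5 implies it.
Countermodel: at the initial state u = 5, vec = {[-15215] = 15225, [-15214] = 15225, [-8] = 0, [16] = 15225, [24] = -7048, elsewhere 15225}, x = -15215, the precondition holds but the weakest precondition fails.
Answer: invalid


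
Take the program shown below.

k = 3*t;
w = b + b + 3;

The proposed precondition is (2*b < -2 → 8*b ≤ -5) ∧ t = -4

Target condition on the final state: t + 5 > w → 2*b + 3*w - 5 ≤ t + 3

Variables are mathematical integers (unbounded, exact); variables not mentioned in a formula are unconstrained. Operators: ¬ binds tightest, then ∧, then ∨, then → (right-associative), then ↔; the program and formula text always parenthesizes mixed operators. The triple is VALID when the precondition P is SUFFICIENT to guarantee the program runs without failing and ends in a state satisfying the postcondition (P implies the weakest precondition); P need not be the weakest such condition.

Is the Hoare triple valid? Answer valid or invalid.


Working backward. After the program, the postcondition t + 5 > w → 2*b + 3*w - 5 ≤ t + 3 must hold; in canonical form it is t > w - 5 → 2*b + 3*w ≤ t + 8.
Before w := b + b + 3: t > 2*b - 2 → 8*b ≤ t - 1
Before k := 3*t: t > 2*b - 2 → 8*b ≤ t - 1
The weakest precondition is t > 2*b - 2 → 8*b ≤ t - 1.
Check whether (2*b < -2 → 8*b ≤ -5) ∧ t = -4 implies it.
Every state satisfying the precondition satisfies the weakest precondition: the implication holds.
Answer: valid


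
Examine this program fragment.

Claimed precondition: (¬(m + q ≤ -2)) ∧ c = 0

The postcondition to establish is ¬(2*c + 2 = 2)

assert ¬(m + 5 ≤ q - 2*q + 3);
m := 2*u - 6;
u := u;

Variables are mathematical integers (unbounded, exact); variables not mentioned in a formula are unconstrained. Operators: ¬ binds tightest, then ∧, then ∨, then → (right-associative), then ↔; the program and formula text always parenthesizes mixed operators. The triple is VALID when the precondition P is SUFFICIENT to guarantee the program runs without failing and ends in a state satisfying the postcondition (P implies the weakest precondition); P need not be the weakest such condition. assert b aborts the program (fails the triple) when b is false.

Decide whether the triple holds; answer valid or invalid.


Working backward. After the program, the postcondition ¬(2*c + 2 = 2) must hold; in canonical form it is ¬(2*c = 0).
Before u := u: ¬(2*c = 0)
Before m := 2*u - 6: ¬(2*c = 0)
Before assert ¬(m + 5 ≤ q - 2*q + 3): (¬(m + q ≤ -2)) ∧ (¬(2*c = 0))
The weakest precondition is (¬(m + q ≤ -2)) ∧ (¬(2*c = 0)).
Check whether (¬(m + q ≤ -2)) ∧ c = 0 implies it.
Countermodel: at the initial state c = 0, m = -1, q = 0, the precondition holds but the weakest precondition fails.
Answer: invalid


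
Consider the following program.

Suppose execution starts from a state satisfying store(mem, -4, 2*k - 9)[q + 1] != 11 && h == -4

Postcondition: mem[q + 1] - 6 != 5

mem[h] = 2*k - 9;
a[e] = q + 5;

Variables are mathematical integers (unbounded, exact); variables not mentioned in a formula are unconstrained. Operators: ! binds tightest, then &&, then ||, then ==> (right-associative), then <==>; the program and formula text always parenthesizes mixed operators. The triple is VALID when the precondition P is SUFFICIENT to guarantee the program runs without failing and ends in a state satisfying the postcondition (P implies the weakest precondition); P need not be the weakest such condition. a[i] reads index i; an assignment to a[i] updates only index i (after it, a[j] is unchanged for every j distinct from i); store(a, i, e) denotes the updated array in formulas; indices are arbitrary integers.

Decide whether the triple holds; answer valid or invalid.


Working backward. After the program, the postcondition mem[q + 1] - 6 != 5 must hold; in canonical form it is mem[q + 1] != 11.
Before a[e] := q + 5: mem[q + 1] != 11
Before mem[h] := 2*k - 9: store(mem, h, 2*k - 9)[q + 1] != 11
The weakest precondition is store(mem, h, 2*k - 9)[q + 1] != 11.
Check whether store(mem, -4, 2*k - 9)[q + 1] != 11 && h == -4 implies it.
Every state satisfying the precondition satisfies the weakest precondition: the implication holds.
Answer: valid


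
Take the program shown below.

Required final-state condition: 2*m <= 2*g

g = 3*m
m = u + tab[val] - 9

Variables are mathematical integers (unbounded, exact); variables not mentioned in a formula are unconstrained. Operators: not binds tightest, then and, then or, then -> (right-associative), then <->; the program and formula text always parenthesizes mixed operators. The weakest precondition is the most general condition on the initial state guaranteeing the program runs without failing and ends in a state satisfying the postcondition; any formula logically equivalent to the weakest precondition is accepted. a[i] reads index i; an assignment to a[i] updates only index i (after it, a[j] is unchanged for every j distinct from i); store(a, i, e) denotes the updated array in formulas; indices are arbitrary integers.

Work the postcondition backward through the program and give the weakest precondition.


Working backward. After the program, 2*m <= 2*g must hold.
Before m := u + tab[val] - 9: 2*tab[val] + 2*u <= 2*g + 18
Before g := 3*m: 2*tab[val] + 2*u <= 6*m + 18
Answer: WP = 2*tab[val] + 2*u <= 6*m + 18


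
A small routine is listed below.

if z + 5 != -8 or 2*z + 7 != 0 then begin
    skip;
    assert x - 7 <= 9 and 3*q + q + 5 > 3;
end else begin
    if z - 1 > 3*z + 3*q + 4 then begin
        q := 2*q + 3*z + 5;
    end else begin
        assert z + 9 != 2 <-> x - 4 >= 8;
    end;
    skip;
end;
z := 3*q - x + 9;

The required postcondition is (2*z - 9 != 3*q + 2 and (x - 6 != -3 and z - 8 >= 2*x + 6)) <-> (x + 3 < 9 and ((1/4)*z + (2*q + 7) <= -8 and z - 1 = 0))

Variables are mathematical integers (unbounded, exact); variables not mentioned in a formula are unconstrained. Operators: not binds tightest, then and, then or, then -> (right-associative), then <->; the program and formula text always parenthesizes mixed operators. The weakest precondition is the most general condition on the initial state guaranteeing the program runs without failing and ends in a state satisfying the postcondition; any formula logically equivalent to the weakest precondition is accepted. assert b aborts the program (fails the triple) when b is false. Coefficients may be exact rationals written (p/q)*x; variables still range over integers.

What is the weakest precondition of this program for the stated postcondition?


Working backward. After the program, the postcondition (2*z - 9 != 3*q + 2 and (x - 6 != -3 and z - 8 >= 2*x + 6)) <-> (x + 3 < 9 and ((1/4)*z + (2*q + 7) <= -8 and z - 1 = 0)) must hold; in canonical form it is (2*z != 3*q + 11 and x != 3 and z >= 2*x + 14) <-> (x < 6 and 2*q + (1/4)*z <= -15 and z = 1).
Before z := 3*q - x + 9: (3*q != 2*x - 7 and x != 3 and 3*q >= 3*x + 5) <-> (x < 6 and (11/4)*q <= (1/4)*x - 69/4 and 3*q = x - 8)
Then branch requires x <= 16 and 4*q > -2 and ((3*q != 2*x - 7 and x != 3 and 3*q >= 3*x + 5) <-> (x < 6 and (11/4)*q <= (1/4)*x - 69/4 and 3*q = x - 8)); else branch requires (3*q + 2*z < -5 -> ((6*q + 9*z != 2*x - 22 and x != 3 and 6*q + 9*z >= 3*x - 10) <-> (x < 6 and (11/2)*q + (33/4)*z <= (1/4)*x - 31 and 6*q + 9*z = x - 23))) and ((not (3*q + 2*z < -5)) -> ((z != -7 <-> x >= 12) and ((3*q != 2*x - 7 and x != 3 and 3*q >= 3*x + 5) <-> (x < 6 and (11/4)*q <= (1/4)*x - 69/4 and 3*q = x - 8)))).
Before the if: ((z != -13 or 2*z != -7) -> (x <= 16 and 4*q > -2 and ((3*q != 2*x - 7 and x != 3 and 3*q >= 3*x + 5) <-> (x < 6 and (11/4)*q <= (1/4)*x - 69/4 and 3*q = x - 8)))) and ((not (z != -13 or 2*z != -7)) -> ((3*q + 2*z < -5 -> ((6*q + 9*z != 2*x - 22 and x != 3 and 6*q + 9*z >= 3*x - 10) <-> (x < 6 and (11/2)*q + (33/4)*z <= (1/4)*x - 31 and 6*q + 9*z = x - 23))) and ((not (3*q + 2*z < -5)) -> ((z != -7 <-> x >= 12) and ((3*q != 2*x - 7 and x != 3 and 3*q >= 3*x + 5) <-> (x < 6 and (11/4)*q <= (1/4)*x - 69/4 and 3*q = x - 8))))))
Answer: WP = ((z != -13 or 2*z != -7) -> (x <= 16 and 4*q > -2 and ((3*q != 2*x - 7 and x != 3 and 3*q >= 3*x + 5) <-> (x < 6 and (11/4)*q <= (1/4)*x - 69/4 and 3*q = x - 8)))) and ((not (z != -13 or 2*z != -7)) -> ((3*q + 2*z < -5 -> ((6*q + 9*z != 2*x - 22 and x != 3 and 6*q + 9*z >= 3*x - 10) <-> (x < 6 and (11/2)*q + (33/4)*z <= (1/4)*x - 31 and 6*q + 9*z = x - 23))) and ((not (3*q + 2*z < -5)) -> ((z != -7 <-> x >= 12) and ((3*q != 2*x - 7 and x != 3 and 3*q >= 3*x + 5) <-> (x < 6 and (11/4)*q <= (1/4)*x - 69/4 and 3*q = x - 8))))))


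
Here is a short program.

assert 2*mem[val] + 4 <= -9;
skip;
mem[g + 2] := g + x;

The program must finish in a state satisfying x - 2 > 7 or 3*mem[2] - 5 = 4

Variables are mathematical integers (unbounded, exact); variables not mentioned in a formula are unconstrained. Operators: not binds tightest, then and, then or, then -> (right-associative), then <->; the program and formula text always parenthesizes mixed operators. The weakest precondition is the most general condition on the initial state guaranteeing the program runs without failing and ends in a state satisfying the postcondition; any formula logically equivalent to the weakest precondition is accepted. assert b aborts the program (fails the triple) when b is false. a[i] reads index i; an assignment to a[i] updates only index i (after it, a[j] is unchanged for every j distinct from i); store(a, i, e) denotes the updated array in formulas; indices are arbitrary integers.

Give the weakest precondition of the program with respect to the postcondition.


Working backward. After the program, the postcondition x - 2 > 7 or 3*mem[2] - 5 = 4 must hold; in canonical form it is x > 9 or 3*mem[2] = 9.
Before mem[g + 2] := g + x: x > 9 or 3*store(mem, g + 2, g + x)[2] = 9
Before skip: x > 9 or 3*store(mem, g + 2, g + x)[2] = 9
Before assert 2*mem[val] + 4 <= -9: 2*mem[val] <= -13 and (x > 9 or 3*store(mem, g + 2, g + x)[2] = 9)
Answer: WP = 2*mem[val] <= -13 and (x > 9 or 3*store(mem, g + 2, g + x)[2] = 9)


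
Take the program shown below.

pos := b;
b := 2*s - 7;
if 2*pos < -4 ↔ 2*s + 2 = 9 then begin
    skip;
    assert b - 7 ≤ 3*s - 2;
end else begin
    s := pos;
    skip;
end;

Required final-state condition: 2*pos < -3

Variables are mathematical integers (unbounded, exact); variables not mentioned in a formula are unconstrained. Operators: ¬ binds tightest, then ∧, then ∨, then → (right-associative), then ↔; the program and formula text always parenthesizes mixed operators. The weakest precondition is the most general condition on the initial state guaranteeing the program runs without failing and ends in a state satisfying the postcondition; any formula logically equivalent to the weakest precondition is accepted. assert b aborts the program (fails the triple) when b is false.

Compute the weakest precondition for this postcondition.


Working backward. After the program, 2*pos < -3 must hold.
Then branch requires b ≤ 3*s + 5 ∧ 2*pos < -3; else branch requires 2*pos < -3.
Before the if: ((2*pos < -4 ↔ 2*s = 7) → (b ≤ 3*s + 5 ∧ 2*pos < -3)) ∧ ((¬(2*pos < -4 ↔ 2*s = 7)) → 2*pos < -3)
Before b := 2*s - 7: ((2*pos < -4 ↔ 2*s = 7) → (s ≥ -12 ∧ 2*pos < -3)) ∧ ((¬(2*pos < -4 ↔ 2*s = 7)) → 2*pos < -3)
Before pos := b: ((2*b < -4 ↔ 2*s = 7) → (s ≥ -12 ∧ 2*b < -3)) ∧ ((¬(2*b < -4 ↔ 2*s = 7)) → 2*b < -3)
Answer: WP = ((2*b < -4 ↔ 2*s = 7) → (s ≥ -12 ∧ 2*b < -3)) ∧ ((¬(2*b < -4 ↔ 2*s = 7)) → 2*b < -3)


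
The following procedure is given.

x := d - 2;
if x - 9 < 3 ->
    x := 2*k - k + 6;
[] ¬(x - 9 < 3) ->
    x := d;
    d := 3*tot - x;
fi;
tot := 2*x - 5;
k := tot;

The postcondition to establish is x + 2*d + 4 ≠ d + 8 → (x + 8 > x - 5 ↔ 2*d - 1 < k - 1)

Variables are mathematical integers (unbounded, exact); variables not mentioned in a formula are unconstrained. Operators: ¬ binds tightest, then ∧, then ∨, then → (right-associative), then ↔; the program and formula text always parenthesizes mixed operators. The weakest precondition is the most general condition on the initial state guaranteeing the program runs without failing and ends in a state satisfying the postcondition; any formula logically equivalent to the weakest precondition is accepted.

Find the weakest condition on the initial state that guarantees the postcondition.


Working backward. After the program, the postcondition x + 2*d + 4 ≠ d + 8 → (x + 8 > x - 5 ↔ 2*d - 1 < k - 1) must hold; in canonical form it is d + x ≠ 4 → 2*d < k.
Before k := tot: d + x ≠ 4 → 2*d < tot
Before tot := 2*x - 5: d + x ≠ 4 → 2*d < 2*x - 5
Then branch requires d + k ≠ -2 → 2*d < 2*k + 7; else branch requires 3*tot ≠ 4 → 6*tot < 4*d - 5.
Before the if: (x < 12 → (d + k ≠ -2 → 2*d < 2*k + 7)) ∧ ((¬(x < 12)) → (3*tot ≠ 4 → 6*tot < 4*d - 5))
Before x := d - 2: (d < 14 → (d + k ≠ -2 → 2*d < 2*k + 7)) ∧ ((¬(d < 14)) → (3*tot ≠ 4 → 6*tot < 4*d - 5))
Answer: WP = (d < 14 → (d + k ≠ -2 → 2*d < 2*k + 7)) ∧ ((¬(d < 14)) → (3*tot ≠ 4 → 6*tot < 4*d - 5))


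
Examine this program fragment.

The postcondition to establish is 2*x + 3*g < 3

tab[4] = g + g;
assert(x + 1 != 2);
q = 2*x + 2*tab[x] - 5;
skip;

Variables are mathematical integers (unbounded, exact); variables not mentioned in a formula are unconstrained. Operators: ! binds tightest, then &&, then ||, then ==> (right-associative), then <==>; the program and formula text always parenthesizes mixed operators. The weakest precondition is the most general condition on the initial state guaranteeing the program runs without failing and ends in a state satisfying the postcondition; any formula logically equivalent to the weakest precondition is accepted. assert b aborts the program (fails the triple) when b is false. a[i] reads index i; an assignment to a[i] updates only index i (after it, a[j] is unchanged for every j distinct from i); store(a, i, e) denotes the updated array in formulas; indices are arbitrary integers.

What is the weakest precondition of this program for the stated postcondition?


Working backward. After the program, the postcondition 2*x + 3*g < 3 must hold; in canonical form it is 3*g + 2*x < 3.
Before skip: 3*g + 2*x < 3
Before q := 2*x + 2*tab[x] - 5: 3*g + 2*x < 3
Before assert x + 1 != 2: x != 1 && 3*g + 2*x < 3
Before tab[4] := g + g: x != 1 && 3*g + 2*x < 3
Answer: WP = x != 1 && 3*g + 2*x < 3


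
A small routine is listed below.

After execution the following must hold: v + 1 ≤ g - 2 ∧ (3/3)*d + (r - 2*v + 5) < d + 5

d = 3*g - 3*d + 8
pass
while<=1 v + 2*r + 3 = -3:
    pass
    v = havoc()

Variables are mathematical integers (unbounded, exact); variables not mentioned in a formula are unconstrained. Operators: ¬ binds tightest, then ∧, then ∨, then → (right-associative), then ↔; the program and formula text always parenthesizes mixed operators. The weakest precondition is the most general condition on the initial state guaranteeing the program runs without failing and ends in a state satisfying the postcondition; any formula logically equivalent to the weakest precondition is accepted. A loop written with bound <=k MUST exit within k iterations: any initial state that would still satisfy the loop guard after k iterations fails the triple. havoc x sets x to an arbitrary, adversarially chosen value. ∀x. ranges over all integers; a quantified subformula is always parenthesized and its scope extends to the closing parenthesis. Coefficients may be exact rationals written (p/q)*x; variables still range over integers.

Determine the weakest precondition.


Working backward. After the program, the postcondition v + 1 ≤ g - 2 ∧ (3/3)*d + (r - 2*v + 5) < d + 5 must hold; in canonical form it is v ≤ g - 3 ∧ r < 2*v.
Before the loop (bound <=1), unroll the exhaustion recursion (WP_0 = exit-now case; WP_j = one more guarded iteration, up to j = 1):
  WP_0: (¬(2*r + v = -6)) ∧ v ≤ g - 3 ∧ r < 2*v
  WP_1: (2*r + v = -6 → (∀v_1. ((¬(2*r + v_1 = -6)) ∧ v_1 ≤ g - 3 ∧ r < 2*v_1))) ∧ ((¬(2*r + v = -6)) → (v ≤ g - 3 ∧ r < 2*v))
So before the loop: (2*r + v = -6 → (∀v_1. ((¬(2*r + v_1 = -6)) ∧ v_1 ≤ g - 3 ∧ r < 2*v_1))) ∧ ((¬(2*r + v = -6)) → (v ≤ g - 3 ∧ r < 2*v))
Before skip: (2*r + v = -6 → (∀v_1. ((¬(2*r + v_1 = -6)) ∧ v_1 ≤ g - 3 ∧ r < 2*v_1))) ∧ ((¬(2*r + v = -6)) → (v ≤ g - 3 ∧ r < 2*v))
Before d := 3*g - 3*d + 8: (2*r + v = -6 → (∀v_1. ((¬(2*r + v_1 = -6)) ∧ v_1 ≤ g - 3 ∧ r < 2*v_1))) ∧ ((¬(2*r + v = -6)) → (v ≤ g - 3 ∧ r < 2*v))
Answer: WP = (2*r + v = -6 → (∀v_1. ((¬(2*r + v_1 = -6)) ∧ v_1 ≤ g - 3 ∧ r < 2*v_1))) ∧ ((¬(2*r + v = -6)) → (v ≤ g - 3 ∧ r < 2*v))


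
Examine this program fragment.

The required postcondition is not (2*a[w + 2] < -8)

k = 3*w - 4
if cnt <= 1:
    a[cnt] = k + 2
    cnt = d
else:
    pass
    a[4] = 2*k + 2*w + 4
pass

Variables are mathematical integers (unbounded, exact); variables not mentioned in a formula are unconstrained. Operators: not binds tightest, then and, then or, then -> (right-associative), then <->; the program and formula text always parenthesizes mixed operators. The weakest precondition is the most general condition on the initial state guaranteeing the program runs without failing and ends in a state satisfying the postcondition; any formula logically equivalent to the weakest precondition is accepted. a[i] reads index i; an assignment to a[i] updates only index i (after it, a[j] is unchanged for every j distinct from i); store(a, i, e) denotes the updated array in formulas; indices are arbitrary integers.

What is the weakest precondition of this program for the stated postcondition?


Working backward. After the program, not (2*a[w + 2] < -8) must hold.
Before skip: not (2*a[w + 2] < -8)
Then branch requires not (2*store(a, cnt, k + 2)[w + 2] < -8); else branch requires not (2*store(a, 4, 2*k + 2*w + 4)[w + 2] < -8).
Before the if: (cnt <= 1 -> (not (2*store(a, cnt, k + 2)[w + 2] < -8))) and ((not (cnt <= 1)) -> (not (2*store(a, 4, 2*k + 2*w + 4)[w + 2] < -8)))
Before k := 3*w - 4: (cnt <= 1 -> (not (2*store(a, cnt, 3*w - 2)[w + 2] < -8))) and ((not (cnt <= 1)) -> (not (2*store(a, 4, 8*w - 4)[w + 2] < -8)))
Answer: WP = (cnt <= 1 -> (not (2*store(a, cnt, 3*w - 2)[w + 2] < -8))) and ((not (cnt <= 1)) -> (not (2*store(a, 4, 8*w - 4)[w + 2] < -8)))


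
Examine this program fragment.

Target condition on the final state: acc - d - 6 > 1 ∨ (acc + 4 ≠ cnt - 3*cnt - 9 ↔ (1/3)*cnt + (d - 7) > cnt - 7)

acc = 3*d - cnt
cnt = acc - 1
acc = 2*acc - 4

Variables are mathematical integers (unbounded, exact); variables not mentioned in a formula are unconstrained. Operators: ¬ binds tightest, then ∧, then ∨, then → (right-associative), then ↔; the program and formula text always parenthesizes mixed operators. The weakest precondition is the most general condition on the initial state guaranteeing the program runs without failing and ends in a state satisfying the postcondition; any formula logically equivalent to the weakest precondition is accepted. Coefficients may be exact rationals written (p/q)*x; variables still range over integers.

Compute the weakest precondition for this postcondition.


Working backward. After the program, the postcondition acc - d - 6 > 1 ∨ (acc + 4 ≠ cnt - 3*cnt - 9 ↔ (1/3)*cnt + (d - 7) > cnt - 7) must hold; in canonical form it is acc > d + 7 ∨ (acc + 2*cnt ≠ -13 ↔ d > (2/3)*cnt).
Before acc := 2*acc - 4: 2*acc > d + 11 ∨ (2*acc + 2*cnt ≠ -9 ↔ d > (2/3)*cnt)
Before cnt := acc - 1: 2*acc > d + 11 ∨ (4*acc ≠ -7 ↔ d > (2/3)*acc - 2/3)
Before acc := 3*d - cnt: 5*d > 2*cnt + 11 ∨ (12*d ≠ 4*cnt - 7 ↔ (2/3)*cnt > d - 2/3)
Answer: WP = 5*d > 2*cnt + 11 ∨ (12*d ≠ 4*cnt - 7 ↔ (2/3)*cnt > d - 2/3)


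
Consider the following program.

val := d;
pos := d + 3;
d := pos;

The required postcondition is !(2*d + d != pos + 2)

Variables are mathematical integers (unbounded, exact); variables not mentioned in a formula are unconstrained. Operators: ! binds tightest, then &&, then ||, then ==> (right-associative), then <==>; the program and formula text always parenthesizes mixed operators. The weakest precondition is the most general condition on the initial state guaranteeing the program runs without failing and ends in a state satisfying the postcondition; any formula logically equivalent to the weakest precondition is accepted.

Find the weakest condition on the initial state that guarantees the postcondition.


Working backward. After the program, the postcondition !(2*d + d != pos + 2) must hold; in canonical form it is !(3*d != pos + 2).
Before d := pos: !(2*pos != 2)
Before pos := d + 3: !(2*d != -4)
Before val := d: !(2*d != -4)
Answer: WP = !(2*d != -4)


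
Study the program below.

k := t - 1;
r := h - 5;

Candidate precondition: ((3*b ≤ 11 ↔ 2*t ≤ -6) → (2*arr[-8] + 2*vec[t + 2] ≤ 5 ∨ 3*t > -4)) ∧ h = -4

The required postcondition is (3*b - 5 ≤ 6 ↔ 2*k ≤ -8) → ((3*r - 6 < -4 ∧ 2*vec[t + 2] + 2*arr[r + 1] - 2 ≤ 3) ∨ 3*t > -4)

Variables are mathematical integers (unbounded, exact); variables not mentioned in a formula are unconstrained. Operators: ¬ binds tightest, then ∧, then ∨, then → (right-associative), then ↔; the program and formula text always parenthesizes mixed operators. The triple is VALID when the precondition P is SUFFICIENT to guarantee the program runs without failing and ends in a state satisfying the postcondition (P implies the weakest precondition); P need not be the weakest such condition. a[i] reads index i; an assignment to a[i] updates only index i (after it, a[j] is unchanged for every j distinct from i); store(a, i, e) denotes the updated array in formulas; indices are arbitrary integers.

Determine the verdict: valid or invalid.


Working backward. After the program, the postcondition (3*b - 5 ≤ 6 ↔ 2*k ≤ -8) → ((3*r - 6 < -4 ∧ 2*vec[t + 2] + 2*arr[r + 1] - 2 ≤ 3) ∨ 3*t > -4) must hold; in canonical form it is (3*b ≤ 11 ↔ 2*k ≤ -8) → ((3*r < 2 ∧ 2*arr[r + 1] + 2*vec[t + 2] ≤ 5) ∨ 3*t > -4).
Before r := h - 5: (3*b ≤ 11 ↔ 2*k ≤ -8) → ((3*h < 17 ∧ 2*arr[h - 4] + 2*vec[t + 2] ≤ 5) ∨ 3*t > -4)
Before k := t - 1: (3*b ≤ 11 ↔ 2*t ≤ -6) → ((3*h < 17 ∧ 2*arr[h - 4] + 2*vec[t + 2] ≤ 5) ∨ 3*t > -4)
The weakest precondition is (3*b ≤ 11 ↔ 2*t ≤ -6) → ((3*h < 17 ∧ 2*arr[h - 4] + 2*vec[t + 2] ≤ 5) ∨ 3*t > -4).
Check whether ((3*b ≤ 11 ↔ 2*t ≤ -6) → (2*arr[-8] + 2*vec[t + 2] ≤ 5 ∨ 3*t > -4)) ∧ h = -4 implies it.
Every state satisfying the precondition satisfies the weakest precondition: the implication holds.
Answer: valid


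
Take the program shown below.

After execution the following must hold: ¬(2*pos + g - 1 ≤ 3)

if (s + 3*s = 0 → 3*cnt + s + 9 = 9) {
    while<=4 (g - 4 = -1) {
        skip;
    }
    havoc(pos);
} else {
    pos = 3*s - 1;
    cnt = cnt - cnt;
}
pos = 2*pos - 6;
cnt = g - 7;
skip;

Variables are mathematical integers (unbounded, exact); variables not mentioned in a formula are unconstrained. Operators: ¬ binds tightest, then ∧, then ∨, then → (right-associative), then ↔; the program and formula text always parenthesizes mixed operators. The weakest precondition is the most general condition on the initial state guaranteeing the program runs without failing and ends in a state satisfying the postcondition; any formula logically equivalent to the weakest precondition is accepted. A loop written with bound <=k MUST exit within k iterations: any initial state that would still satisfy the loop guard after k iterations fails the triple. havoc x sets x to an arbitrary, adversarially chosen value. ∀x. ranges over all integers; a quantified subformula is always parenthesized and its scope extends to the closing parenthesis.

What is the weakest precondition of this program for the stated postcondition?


Working backward. After the program, the postcondition ¬(2*pos + g - 1 ≤ 3) must hold; in canonical form it is ¬(g + 2*pos ≤ 4).
Before skip: ¬(g + 2*pos ≤ 4)
Before cnt := g - 7: ¬(g + 2*pos ≤ 4)
Before pos := 2*pos - 6: ¬(g + 4*pos ≤ 16)
Then branch requires (g = 3 → ((g = 3 → ((g = 3 → ((g = 3 → ((¬(g = 3)) ∧ (∀pos_1. (¬(g + 4*pos_1 ≤ 16))))) ∧ ((¬(g = 3)) → (∀pos_1. (¬(g + 4*pos_1 ≤ 16)))))) ∧ ((¬(g = 3)) → (∀pos_1. (¬(g + 4*pos_1 ≤ 16)))))) ∧ ((¬(g = 3)) → (∀pos_1. (¬(g + 4*pos_1 ≤ 16)))))) ∧ ((¬(g = 3)) → (∀pos_1. (¬(g + 4*pos_1 ≤ 16)))); else branch requires ¬(g + 12*s ≤ 20).
Before the if: ((4*s = 0 → 3*cnt + s = 0) → ((g = 3 → ((g = 3 → ((g = 3 → ((g = 3 → ((¬(g = 3)) ∧ (∀pos_1. (¬(g + 4*pos_1 ≤ 16))))) ∧ ((¬(g = 3)) → (∀pos_1. (¬(g + 4*pos_1 ≤ 16)))))) ∧ ((¬(g = 3)) → (∀pos_1. (¬(g + 4*pos_1 ≤ 16)))))) ∧ ((¬(g = 3)) → (∀pos_1. (¬(g + 4*pos_1 ≤ 16)))))) ∧ ((¬(g = 3)) → (∀pos_1. (¬(g + 4*pos_1 ≤ 16)))))) ∧ ((¬(4*s = 0 → 3*cnt + s = 0)) → (¬(g + 12*s ≤ 20)))
Answer: WP = ((4*s = 0 → 3*cnt + s = 0) → ((g = 3 → ((g = 3 → ((g = 3 → ((g = 3 → ((¬(g = 3)) ∧ (∀pos_1. (¬(g + 4*pos_1 ≤ 16))))) ∧ ((¬(g = 3)) → (∀pos_1. (¬(g + 4*pos_1 ≤ 16)))))) ∧ ((¬(g = 3)) → (∀pos_1. (¬(g + 4*pos_1 ≤ 16)))))) ∧ ((¬(g = 3)) → (∀pos_1. (¬(g + 4*pos_1 ≤ 16)))))) ∧ ((¬(g = 3)) → (∀pos_1. (¬(g + 4*pos_1 ≤ 16)))))) ∧ ((¬(4*s = 0 → 3*cnt + s = 0)) → (¬(g + 12*s ≤ 20)))


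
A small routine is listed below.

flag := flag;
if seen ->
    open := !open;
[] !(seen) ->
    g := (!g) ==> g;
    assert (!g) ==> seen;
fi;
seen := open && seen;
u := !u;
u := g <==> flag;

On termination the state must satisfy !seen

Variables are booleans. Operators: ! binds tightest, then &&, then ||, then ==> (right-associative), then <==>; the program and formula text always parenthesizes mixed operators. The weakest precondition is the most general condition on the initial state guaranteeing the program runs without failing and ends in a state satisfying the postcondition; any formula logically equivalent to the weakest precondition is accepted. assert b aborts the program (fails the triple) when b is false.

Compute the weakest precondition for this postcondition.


Working backward. After the program, !seen must hold.
Before u := g <==> flag: !seen
Before u := !u: !seen
Before seen := open && seen: !(open && seen)
Then branch requires !((!open) && seen); else branch requires ((!((!g) ==> g)) ==> seen) && (!(open && seen)).
Before the if: (seen ==> (!((!open) && seen))) && ((!seen) ==> (((!((!g) ==> g)) ==> seen) && (!(open && seen))))
Before flag := flag: (seen ==> (!((!open) && seen))) && ((!seen) ==> (((!((!g) ==> g)) ==> seen) && (!(open && seen))))
Answer: WP = (seen ==> (!((!open) && seen))) && ((!seen) ==> (((!((!g) ==> g)) ==> seen) && (!(open && seen))))


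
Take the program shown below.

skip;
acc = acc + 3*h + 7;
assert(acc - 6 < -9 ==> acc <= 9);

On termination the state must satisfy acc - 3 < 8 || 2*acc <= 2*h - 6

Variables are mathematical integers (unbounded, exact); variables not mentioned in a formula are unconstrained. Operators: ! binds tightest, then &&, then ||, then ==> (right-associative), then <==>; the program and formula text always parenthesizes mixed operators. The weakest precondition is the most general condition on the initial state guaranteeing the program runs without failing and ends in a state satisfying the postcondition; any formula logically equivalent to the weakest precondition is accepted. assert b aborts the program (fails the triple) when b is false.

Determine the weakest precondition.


Working backward. After the program, the postcondition acc - 3 < 8 || 2*acc <= 2*h - 6 must hold; in canonical form it is acc < 11 || 2*acc <= 2*h - 6.
Before assert acc - 6 < -9 ==> acc <= 9: (acc < -3 ==> acc <= 9) && (acc < 11 || 2*acc <= 2*h - 6)
Before acc := acc + 3*h + 7: (acc + 3*h < -10 ==> acc + 3*h <= 2) && (acc + 3*h < 4 || 2*acc + 4*h <= -20)
Before skip: (acc + 3*h < -10 ==> acc + 3*h <= 2) && (acc + 3*h < 4 || 2*acc + 4*h <= -20)
Answer: WP = (acc + 3*h < -10 ==> acc + 3*h <= 2) && (acc + 3*h < 4 || 2*acc + 4*h <= -20)


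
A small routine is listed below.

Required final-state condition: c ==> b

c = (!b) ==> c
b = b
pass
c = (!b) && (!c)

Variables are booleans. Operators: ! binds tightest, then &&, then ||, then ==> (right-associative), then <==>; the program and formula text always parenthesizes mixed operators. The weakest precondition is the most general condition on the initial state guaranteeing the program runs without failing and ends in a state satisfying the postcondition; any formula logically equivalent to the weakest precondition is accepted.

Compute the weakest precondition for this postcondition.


Working backward. After the program, c ==> b must hold.
Before c := (!b) && (!c): ((!b) && (!c)) ==> b
Before skip: ((!b) && (!c)) ==> b
Before b := b: ((!b) && (!c)) ==> b
Before c := (!b) ==> c: ((!b) && (!((!b) ==> c))) ==> b
Answer: WP = ((!b) && (!((!b) ==> c))) ==> b


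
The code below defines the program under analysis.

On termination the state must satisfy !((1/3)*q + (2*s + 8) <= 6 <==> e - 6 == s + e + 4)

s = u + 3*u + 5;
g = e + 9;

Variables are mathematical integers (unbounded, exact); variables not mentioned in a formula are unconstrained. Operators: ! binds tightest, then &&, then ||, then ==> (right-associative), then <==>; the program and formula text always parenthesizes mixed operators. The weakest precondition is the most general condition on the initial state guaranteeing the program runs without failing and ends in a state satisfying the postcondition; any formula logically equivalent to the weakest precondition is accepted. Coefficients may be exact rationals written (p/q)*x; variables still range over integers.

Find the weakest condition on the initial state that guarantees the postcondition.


Working backward. After the program, the postcondition !((1/3)*q + (2*s + 8) <= 6 <==> e - 6 == s + e + 4) must hold; in canonical form it is !((1/3)*q + 2*s <= -2 <==> s == -10).
Before g := e + 9: !((1/3)*q + 2*s <= -2 <==> s == -10)
Before s := u + 3*u + 5: !((1/3)*q + 8*u <= -12 <==> 4*u == -15)
Answer: WP = !((1/3)*q + 8*u <= -12 <==> 4*u == -15)


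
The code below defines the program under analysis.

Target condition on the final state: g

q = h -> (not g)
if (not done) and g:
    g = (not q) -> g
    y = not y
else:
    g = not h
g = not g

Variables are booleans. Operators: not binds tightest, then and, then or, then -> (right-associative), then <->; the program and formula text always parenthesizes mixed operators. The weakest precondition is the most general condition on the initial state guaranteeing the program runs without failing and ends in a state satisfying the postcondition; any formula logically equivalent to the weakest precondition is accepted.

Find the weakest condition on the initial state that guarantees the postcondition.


Working backward. After the program, g must hold.
Before g := not g: not g
Then branch requires not ((not q) -> g); else branch requires h.
Before the if: (((not done) and g) -> (not ((not q) -> g))) and ((not ((not done) and g)) -> h)
Before q := h -> (not g): (((not done) and g) -> (not ((not (h -> (not g))) -> g))) and ((not ((not done) and g)) -> h)
Answer: WP = (((not done) and g) -> (not ((not (h -> (not g))) -> g))) and ((not ((not done) and g)) -> h)


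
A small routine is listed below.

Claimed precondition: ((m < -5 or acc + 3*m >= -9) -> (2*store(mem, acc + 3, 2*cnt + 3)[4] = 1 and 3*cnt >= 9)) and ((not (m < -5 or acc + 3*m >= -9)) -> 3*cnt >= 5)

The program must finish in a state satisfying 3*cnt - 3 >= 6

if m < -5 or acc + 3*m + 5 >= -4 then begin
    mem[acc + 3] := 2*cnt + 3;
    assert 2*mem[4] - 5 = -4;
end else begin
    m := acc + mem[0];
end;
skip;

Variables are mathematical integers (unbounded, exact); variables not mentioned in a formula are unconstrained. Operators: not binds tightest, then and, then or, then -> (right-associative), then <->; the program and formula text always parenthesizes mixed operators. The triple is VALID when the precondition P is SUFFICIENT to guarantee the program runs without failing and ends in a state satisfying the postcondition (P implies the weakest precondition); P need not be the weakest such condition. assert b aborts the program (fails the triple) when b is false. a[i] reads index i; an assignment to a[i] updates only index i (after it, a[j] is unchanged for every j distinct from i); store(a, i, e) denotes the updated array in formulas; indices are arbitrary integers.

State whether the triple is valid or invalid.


Working backward. After the program, the postcondition 3*cnt - 3 >= 6 must hold; in canonical form it is 3*cnt >= 9.
Before skip: 3*cnt >= 9
Then branch requires 2*store(mem, acc + 3, 2*cnt + 3)[4] = 1 and 3*cnt >= 9; else branch requires 3*cnt >= 9.
Before the if: ((m < -5 or acc + 3*m >= -9) -> (2*store(mem, acc + 3, 2*cnt + 3)[4] = 1 and 3*cnt >= 9)) and ((not (m < -5 or acc + 3*m >= -9)) -> 3*cnt >= 9)
The weakest precondition is ((m < -5 or acc + 3*m >= -9) -> (2*store(mem, acc + 3, 2*cnt + 3)[4] = 1 and 3*cnt >= 9)) and ((not (m < -5 or acc + 3*m >= -9)) -> 3*cnt >= 9).
Check whether ((m < -5 or acc + 3*m >= -9) -> (2*store(mem, acc + 3, 2*cnt + 3)[4] = 1 and 3*cnt >= 9)) and ((not (m < -5 or acc + 3*m >= -9)) -> 3*cnt >= 5) implies it.
Countermodel: at the initial state acc = 5, cnt = 2, m = -5, mem = {[4] = 0, [8] = 0, elsewhere 0}, the precondition holds but the weakest precondition fails.
Answer: invalid


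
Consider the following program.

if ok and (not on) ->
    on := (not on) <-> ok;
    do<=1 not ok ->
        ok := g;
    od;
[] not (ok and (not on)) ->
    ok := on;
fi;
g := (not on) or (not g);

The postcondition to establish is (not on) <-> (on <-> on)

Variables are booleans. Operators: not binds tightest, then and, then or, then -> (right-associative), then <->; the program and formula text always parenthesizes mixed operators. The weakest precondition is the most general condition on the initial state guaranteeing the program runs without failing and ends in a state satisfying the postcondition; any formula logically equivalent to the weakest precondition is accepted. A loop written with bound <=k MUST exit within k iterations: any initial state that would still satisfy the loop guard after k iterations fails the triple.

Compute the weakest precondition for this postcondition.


Working backward. After the program, the postcondition (not on) <-> (on <-> on) must hold; in canonical form it is not on.
Before g := (not on) or (not g): not on
Then branch requires ((not ok) -> (g and (not ((not on) <-> ok)))) and (ok -> (not ((not on) <-> ok))); else branch requires not on.
Before the if: ((ok and (not on)) -> (((not ok) -> (g and (not ((not on) <-> ok)))) and (ok -> (not ((not on) <-> ok))))) and ((not (ok and (not on))) -> (not on))
Answer: WP = ((ok and (not on)) -> (((not ok) -> (g and (not ((not on) <-> ok)))) and (ok -> (not ((not on) <-> ok))))) and ((not (ok and (not on))) -> (not on))


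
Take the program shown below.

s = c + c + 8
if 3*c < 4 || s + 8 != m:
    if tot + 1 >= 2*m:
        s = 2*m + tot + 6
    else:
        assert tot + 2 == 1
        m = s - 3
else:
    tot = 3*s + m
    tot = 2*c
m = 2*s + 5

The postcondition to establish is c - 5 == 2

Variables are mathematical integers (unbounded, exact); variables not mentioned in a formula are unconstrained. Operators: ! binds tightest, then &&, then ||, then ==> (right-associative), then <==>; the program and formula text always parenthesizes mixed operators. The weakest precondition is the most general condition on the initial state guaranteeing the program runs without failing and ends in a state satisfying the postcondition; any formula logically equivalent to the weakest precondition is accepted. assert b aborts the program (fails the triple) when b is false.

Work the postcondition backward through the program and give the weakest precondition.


Working backward. After the program, the postcondition c - 5 == 2 must hold; in canonical form it is c == 7.
Before m := 2*s + 5: c == 7
Then branch requires (tot >= 2*m - 1 ==> c == 7) && ((!(tot >= 2*m - 1)) ==> (tot == -1 && c == 7)); else branch requires c == 7.
Before the if: ((3*c < 4 || s != m - 8) ==> ((tot >= 2*m - 1 ==> c == 7) && ((!(tot >= 2*m - 1)) ==> (tot == -1 && c == 7)))) && ((!(3*c < 4 || s != m - 8)) ==> c == 7)
Before s := c + c + 8: ((3*c < 4 || 2*c != m - 16) ==> ((tot >= 2*m - 1 ==> c == 7) && ((!(tot >= 2*m - 1)) ==> (tot == -1 && c == 7)))) && ((!(3*c < 4 || 2*c != m - 16)) ==> c == 7)
Answer: WP = ((3*c < 4 || 2*c != m - 16) ==> ((tot >= 2*m - 1 ==> c == 7) && ((!(tot >= 2*m - 1)) ==> (tot == -1 && c == 7)))) && ((!(3*c < 4 || 2*c != m - 16)) ==> c == 7)


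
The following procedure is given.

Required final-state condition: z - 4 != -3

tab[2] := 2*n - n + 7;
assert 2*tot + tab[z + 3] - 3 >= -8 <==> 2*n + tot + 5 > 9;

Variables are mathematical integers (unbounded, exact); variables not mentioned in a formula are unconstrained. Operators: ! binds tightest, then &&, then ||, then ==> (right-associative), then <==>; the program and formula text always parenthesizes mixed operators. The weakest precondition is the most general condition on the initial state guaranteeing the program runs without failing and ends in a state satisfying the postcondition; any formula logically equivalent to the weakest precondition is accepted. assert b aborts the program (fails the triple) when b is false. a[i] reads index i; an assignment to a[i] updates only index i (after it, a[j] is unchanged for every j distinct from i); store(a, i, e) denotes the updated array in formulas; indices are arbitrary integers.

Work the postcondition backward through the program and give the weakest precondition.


Working backward. After the program, the postcondition z - 4 != -3 must hold; in canonical form it is z != 1.
Before assert 2*tot + tab[z + 3] - 3 >= -8 <==> 2*n + tot + 5 > 9: (tab[z + 3] + 2*tot >= -5 <==> 2*n + tot > 4) && z != 1
Before tab[2] := 2*n - n + 7: (store(tab, 2, n + 7)[z + 3] + 2*tot >= -5 <==> 2*n + tot > 4) && z != 1
Answer: WP = (store(tab, 2, n + 7)[z + 3] + 2*tot >= -5 <==> 2*n + tot > 4) && z != 1
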